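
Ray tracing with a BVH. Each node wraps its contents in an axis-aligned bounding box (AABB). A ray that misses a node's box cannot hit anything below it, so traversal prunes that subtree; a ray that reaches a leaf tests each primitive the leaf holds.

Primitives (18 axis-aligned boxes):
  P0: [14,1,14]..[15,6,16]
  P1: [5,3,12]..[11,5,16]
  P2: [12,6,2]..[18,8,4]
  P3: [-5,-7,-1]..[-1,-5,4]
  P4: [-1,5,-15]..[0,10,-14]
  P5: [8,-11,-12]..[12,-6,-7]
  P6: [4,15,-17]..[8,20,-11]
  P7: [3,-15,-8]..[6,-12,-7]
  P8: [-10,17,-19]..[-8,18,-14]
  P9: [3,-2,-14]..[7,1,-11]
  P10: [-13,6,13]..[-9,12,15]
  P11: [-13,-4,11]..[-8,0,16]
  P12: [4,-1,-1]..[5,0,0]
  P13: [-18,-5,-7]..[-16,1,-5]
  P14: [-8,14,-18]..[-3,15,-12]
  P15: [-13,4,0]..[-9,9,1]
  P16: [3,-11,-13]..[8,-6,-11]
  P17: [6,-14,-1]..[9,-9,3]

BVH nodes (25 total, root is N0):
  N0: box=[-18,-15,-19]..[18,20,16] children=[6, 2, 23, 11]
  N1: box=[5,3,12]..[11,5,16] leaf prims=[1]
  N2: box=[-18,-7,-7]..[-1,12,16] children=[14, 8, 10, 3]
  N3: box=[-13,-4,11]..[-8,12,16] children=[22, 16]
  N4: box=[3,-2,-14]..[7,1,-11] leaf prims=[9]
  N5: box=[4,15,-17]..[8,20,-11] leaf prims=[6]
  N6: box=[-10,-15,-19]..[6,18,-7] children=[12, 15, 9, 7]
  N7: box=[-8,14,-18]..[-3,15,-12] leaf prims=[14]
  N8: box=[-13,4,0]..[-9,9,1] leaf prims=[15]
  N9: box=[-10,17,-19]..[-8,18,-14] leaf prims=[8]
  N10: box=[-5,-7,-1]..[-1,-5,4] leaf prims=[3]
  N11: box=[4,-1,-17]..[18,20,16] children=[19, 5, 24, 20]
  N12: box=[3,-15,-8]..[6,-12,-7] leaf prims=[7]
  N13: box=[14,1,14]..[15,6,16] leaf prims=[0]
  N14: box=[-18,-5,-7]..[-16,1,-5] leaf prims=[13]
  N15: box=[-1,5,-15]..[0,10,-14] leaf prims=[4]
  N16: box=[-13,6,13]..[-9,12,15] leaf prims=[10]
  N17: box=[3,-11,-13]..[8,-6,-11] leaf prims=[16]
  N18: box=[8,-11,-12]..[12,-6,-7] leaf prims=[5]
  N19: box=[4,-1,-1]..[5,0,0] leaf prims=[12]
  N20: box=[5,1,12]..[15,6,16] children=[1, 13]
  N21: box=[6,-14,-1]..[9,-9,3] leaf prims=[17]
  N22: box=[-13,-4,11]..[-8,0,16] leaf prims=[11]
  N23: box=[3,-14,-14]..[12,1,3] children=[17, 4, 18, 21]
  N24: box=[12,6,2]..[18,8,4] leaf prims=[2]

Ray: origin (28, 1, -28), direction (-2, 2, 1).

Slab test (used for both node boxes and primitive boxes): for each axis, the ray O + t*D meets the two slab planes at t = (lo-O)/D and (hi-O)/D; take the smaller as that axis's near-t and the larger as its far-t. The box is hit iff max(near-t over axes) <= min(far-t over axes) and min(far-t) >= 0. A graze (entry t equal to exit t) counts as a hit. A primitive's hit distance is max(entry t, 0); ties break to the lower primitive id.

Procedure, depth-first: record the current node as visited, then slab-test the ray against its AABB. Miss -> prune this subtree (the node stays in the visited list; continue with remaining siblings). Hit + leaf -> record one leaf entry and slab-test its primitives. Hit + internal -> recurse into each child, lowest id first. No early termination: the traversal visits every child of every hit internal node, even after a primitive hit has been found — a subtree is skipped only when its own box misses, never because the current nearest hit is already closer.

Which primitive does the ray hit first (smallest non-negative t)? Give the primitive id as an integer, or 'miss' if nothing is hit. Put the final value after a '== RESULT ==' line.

Walk:
N0 x:[5,23] y:[-8,19/2] z:[9,44] -> hit [9,19/2], descend [2, 6, 11, 23]
  N2 x:[29/2,23] y:[-4,11/2] z:[21,44] -> miss, prune
  N6 x:[11,19] y:[-8,17/2] z:[9,21] -> miss, prune
  N11 x:[5,12] y:[-1,19/2] z:[11,44] -> miss, prune
  N23 x:[8,25/2] y:[-15/2,0] z:[14,31] -> miss, prune

Visited [0, 2, 6, 11, 23]. Tests: 5 box, 0 leaf. Nearest: miss.

== RESULT ==
miss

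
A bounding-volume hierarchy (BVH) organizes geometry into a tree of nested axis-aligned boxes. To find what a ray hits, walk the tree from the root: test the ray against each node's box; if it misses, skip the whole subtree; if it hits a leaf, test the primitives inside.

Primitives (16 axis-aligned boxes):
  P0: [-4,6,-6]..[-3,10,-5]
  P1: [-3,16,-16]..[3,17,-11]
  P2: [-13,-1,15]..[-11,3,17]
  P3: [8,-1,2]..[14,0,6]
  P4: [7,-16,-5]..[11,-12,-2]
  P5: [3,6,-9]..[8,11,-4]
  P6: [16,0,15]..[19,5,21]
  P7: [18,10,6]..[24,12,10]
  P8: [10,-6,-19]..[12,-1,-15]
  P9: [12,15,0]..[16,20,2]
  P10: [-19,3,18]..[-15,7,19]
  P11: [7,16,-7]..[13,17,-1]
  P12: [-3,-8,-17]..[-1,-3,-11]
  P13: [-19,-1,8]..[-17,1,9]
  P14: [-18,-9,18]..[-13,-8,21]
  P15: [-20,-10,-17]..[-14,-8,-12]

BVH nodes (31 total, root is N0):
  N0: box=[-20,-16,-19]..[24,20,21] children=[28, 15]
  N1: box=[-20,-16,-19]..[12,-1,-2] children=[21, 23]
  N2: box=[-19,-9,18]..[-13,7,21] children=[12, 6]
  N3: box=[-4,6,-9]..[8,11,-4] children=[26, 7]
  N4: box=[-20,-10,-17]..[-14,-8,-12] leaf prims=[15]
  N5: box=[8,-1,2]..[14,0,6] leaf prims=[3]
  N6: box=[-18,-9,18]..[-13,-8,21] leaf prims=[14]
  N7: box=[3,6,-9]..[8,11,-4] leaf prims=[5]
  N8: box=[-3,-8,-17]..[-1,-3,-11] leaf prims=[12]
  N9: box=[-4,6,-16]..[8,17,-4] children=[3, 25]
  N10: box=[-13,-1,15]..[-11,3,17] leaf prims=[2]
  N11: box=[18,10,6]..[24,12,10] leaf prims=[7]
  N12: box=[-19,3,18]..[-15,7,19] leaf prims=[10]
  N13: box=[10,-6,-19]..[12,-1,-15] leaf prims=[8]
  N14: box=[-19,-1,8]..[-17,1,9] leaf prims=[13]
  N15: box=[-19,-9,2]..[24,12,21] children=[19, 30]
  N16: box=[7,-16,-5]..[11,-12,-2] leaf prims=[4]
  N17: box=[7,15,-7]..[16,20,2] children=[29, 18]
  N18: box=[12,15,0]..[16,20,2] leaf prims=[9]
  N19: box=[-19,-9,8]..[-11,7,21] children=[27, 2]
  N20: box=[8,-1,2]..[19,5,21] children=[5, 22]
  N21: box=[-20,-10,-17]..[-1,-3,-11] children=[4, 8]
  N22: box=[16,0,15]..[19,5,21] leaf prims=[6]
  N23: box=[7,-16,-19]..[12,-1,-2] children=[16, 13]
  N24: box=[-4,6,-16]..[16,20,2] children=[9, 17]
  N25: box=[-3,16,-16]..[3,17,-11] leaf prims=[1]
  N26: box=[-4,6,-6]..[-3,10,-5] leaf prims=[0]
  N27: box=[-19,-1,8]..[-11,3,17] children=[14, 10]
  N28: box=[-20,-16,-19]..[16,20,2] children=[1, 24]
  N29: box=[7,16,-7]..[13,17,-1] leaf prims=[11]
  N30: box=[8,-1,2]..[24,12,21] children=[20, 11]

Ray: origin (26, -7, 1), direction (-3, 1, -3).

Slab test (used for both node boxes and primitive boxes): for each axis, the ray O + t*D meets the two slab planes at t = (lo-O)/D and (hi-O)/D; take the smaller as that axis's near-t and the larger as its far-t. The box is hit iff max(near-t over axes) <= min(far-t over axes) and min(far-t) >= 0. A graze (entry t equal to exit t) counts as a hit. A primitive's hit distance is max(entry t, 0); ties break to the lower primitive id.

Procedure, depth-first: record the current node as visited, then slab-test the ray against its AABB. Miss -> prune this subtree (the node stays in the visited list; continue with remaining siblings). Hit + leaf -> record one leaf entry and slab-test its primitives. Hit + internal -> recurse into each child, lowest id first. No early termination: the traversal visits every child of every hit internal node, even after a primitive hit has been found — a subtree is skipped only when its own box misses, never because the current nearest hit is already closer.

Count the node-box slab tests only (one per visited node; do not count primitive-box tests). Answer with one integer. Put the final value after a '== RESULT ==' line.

Traverse from the root:
N0 x:[2/3,46/3] y:[-9,27] z:[-20/3,20/3] -> hit [2/3,20/3], descend [15, 28]
  N15 x:[2/3,15] y:[-2,19] z:[-20/3,-1/3] -> miss, prune
  N28 x:[10/3,46/3] y:[-9,27] z:[-1/3,20/3] -> hit [10/3,20/3], descend [1, 24]
    N1 x:[14/3,46/3] y:[-9,6] z:[1,20/3] -> hit [14/3,6], descend [21, 23]
      N21 x:[9,46/3] y:[-3,4] z:[4,6] -> miss, prune
      N23 x:[14/3,19/3] y:[-9,6] z:[1,20/3] -> hit [14/3,6], descend [13, 16]
        N13 x:[14/3,16/3] y:[1,6] z:[16/3,20/3] -> hit [16/3,16/3] leaf, test {P8@t=16/3}
        N16 x:[5,19/3] y:[-9,-5] z:[1,2] -> miss, prune
    N24 x:[10/3,10] y:[13,27] z:[-1/3,17/3] -> miss, prune

Summary -> nodes [0, 15, 28, 1, 21, 23, 13, 16, 24]; box-tests=9; leaf-entries=1; first=P8

== RESULT ==
9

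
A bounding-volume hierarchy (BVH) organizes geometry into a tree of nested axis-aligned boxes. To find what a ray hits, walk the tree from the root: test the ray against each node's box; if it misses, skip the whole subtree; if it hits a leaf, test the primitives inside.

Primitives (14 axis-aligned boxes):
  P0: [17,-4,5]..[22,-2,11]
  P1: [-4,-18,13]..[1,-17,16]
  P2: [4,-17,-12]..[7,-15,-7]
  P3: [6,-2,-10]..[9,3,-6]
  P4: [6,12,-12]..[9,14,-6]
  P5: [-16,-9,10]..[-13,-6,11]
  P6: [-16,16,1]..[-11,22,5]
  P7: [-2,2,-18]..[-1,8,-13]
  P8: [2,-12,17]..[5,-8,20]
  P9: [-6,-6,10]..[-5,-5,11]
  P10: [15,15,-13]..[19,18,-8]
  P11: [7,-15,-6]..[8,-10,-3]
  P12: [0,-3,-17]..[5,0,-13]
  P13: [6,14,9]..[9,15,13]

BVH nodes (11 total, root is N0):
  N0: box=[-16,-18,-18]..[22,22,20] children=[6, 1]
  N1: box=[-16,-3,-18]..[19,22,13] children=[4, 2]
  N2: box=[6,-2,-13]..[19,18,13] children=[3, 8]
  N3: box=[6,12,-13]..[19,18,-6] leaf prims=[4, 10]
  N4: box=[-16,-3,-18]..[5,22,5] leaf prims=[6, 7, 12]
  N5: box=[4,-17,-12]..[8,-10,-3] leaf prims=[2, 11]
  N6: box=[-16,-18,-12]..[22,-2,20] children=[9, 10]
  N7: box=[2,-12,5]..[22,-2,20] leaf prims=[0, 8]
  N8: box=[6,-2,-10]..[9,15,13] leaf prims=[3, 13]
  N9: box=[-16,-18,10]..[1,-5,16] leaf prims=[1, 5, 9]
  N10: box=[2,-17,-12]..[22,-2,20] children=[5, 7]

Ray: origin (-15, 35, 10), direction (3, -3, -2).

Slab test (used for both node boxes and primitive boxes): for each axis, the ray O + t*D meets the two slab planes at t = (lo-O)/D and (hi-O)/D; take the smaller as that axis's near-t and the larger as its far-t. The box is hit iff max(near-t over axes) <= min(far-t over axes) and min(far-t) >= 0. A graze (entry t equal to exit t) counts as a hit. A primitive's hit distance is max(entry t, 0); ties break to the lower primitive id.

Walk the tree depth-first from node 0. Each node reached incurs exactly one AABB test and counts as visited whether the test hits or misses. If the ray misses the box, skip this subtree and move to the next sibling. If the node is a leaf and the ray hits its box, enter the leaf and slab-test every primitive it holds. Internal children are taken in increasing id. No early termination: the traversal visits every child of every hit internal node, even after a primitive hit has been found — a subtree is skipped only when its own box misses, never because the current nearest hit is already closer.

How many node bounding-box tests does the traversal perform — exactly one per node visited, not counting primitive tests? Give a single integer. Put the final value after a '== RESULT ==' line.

Trace the traversal:
N0 x:[-1/3,37/3] y:[13/3,53/3] z:[-5,14] -> hit [13/3,37/3], descend [1, 6]
  N1 x:[-1/3,34/3] y:[13/3,38/3] z:[-3/2,14] -> hit [13/3,34/3], descend [2, 4]
    N2 x:[7,34/3] y:[17/3,37/3] z:[-3/2,23/2] -> hit [7,34/3], descend [3, 8]
      N3 x:[7,34/3] y:[17/3,23/3] z:[8,23/2] -> miss, prune
      N8 x:[7,8] y:[20/3,37/3] z:[-3/2,10] -> hit [7,8] leaf, test {P3(miss), P13(miss)}
    N4 x:[-1/3,20/3] y:[13/3,38/3] z:[5/2,14] -> hit [13/3,20/3] leaf, test {P6(miss), P7(miss), P12(miss)}
  N6 x:[-1/3,37/3] y:[37/3,53/3] z:[-5,11] -> miss, prune

Summary -> nodes [0, 1, 2, 3, 8, 4, 6]; box-tests=7; leaf-entries=2; first=miss

== RESULT ==
7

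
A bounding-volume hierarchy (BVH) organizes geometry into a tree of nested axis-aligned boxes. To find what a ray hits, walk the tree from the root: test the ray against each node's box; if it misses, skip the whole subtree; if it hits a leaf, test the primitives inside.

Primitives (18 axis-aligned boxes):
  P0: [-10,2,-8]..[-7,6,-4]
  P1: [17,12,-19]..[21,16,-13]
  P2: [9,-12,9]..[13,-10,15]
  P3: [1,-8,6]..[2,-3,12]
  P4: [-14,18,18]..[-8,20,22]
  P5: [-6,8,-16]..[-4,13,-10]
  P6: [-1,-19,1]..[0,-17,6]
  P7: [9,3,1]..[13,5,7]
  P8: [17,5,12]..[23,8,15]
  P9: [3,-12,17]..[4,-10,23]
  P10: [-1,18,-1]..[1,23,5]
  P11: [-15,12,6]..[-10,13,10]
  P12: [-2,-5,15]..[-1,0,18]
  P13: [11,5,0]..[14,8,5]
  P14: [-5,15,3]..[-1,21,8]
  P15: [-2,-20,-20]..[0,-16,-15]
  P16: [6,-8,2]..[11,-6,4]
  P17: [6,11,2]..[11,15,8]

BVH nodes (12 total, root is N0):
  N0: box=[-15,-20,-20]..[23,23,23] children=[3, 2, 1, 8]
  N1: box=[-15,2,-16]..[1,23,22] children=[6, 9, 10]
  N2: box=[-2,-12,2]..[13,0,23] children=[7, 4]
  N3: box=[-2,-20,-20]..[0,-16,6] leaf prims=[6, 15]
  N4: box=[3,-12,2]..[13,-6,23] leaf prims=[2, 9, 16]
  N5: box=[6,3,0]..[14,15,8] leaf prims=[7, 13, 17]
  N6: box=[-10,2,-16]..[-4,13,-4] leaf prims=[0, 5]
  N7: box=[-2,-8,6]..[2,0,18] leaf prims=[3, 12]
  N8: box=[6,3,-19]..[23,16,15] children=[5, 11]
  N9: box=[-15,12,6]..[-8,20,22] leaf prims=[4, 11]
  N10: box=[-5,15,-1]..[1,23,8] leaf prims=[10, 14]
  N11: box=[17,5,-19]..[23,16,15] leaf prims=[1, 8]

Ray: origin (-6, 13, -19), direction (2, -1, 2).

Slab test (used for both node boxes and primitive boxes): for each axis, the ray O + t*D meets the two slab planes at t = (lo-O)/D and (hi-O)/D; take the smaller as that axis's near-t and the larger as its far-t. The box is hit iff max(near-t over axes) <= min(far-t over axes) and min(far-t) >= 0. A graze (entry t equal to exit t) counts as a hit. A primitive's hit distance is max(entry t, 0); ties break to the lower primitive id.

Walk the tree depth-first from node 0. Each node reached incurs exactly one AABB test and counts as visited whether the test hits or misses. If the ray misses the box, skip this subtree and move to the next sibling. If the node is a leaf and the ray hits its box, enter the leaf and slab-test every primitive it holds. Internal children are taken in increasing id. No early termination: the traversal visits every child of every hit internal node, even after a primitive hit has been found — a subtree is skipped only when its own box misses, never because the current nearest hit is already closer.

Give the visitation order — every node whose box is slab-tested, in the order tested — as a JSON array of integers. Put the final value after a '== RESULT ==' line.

Walk:
N0 x:[-9/2,29/2] y:[-10,33] z:[-1/2,21] -> hit [-1/2,29/2], descend [1, 2, 3, 8]
  N1 x:[-9/2,7/2] y:[-10,11] z:[3/2,41/2] -> hit [3/2,7/2], descend [6, 9, 10]
    N6 x:[-2,1] y:[0,11] z:[3/2,15/2] -> miss, prune
    N9 x:[-9/2,-1] y:[-7,1] z:[25/2,41/2] -> miss, prune
    N10 x:[1/2,7/2] y:[-10,-2] z:[9,27/2] -> miss, prune
  N2 x:[2,19/2] y:[13,25] z:[21/2,21] -> miss, prune
  N3 x:[2,3] y:[29,33] z:[-1/2,25/2] -> miss, prune
  N8 x:[6,29/2] y:[-3,10] z:[0,17] -> hit [6,10], descend [5, 11]
    N5 x:[6,10] y:[-2,10] z:[19/2,27/2] -> hit [19/2,10] leaf, test {P7(miss), P13(miss), P17(miss)}
    N11 x:[23/2,29/2] y:[-3,8] z:[0,17] -> miss, prune

order=[0, 1, 6, 9, 10, 2, 3, 8, 5, 11]  |boxes|=10  |leaves|=1  hit=miss

== RESULT ==
[0, 1, 6, 9, 10, 2, 3, 8, 5, 11]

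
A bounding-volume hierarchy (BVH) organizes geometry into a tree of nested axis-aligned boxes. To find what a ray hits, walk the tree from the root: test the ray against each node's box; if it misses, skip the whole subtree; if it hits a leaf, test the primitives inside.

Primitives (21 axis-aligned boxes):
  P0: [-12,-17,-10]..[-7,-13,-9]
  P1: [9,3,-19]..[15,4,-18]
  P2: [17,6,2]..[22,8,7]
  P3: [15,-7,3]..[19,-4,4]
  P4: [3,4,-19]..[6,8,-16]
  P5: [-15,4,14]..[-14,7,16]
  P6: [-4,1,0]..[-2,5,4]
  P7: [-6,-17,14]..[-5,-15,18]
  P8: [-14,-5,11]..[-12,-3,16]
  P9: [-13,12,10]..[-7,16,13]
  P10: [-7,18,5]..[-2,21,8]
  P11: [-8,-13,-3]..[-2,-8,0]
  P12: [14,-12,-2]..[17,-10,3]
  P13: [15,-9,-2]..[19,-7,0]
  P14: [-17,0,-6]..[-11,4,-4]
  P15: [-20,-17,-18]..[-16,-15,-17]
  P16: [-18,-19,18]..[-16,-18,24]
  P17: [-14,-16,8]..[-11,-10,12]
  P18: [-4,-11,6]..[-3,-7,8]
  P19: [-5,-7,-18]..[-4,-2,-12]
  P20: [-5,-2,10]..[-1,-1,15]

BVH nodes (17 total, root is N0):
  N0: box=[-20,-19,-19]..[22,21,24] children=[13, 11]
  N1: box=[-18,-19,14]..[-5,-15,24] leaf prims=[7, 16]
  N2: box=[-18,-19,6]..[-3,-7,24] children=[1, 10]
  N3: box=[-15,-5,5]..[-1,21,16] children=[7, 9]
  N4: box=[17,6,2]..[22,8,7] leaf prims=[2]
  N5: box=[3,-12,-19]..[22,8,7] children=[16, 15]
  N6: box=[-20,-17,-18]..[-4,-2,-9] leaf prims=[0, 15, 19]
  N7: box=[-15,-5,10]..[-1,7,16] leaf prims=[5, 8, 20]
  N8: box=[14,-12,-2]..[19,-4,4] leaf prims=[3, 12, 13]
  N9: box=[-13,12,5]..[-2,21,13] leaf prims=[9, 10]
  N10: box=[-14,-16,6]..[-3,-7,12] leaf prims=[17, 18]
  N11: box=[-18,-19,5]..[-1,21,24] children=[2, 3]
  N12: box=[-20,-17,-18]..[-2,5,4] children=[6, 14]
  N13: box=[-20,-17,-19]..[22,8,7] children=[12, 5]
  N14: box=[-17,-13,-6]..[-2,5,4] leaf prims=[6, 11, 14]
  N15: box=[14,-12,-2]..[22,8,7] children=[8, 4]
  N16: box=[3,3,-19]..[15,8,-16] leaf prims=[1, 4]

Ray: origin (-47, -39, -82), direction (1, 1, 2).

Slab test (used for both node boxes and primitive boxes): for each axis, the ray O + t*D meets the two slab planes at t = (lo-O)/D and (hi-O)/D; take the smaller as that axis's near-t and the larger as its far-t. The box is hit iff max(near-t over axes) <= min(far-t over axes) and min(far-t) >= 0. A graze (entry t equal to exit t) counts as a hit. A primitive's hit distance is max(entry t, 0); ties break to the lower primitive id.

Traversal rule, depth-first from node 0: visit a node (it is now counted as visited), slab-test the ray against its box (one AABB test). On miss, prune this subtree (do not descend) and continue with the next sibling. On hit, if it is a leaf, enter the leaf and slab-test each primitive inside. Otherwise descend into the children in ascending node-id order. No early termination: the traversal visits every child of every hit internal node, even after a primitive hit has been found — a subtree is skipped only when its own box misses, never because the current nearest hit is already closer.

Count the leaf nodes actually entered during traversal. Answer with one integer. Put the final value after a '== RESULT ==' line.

Walk:
N0 x:[27,69] y:[20,60] z:[63/2,53] -> hit [63/2,53], descend [11, 13]
  N11 x:[29,46] y:[20,60] z:[87/2,53] -> hit [87/2,46], descend [2, 3]
    N2 x:[29,44] y:[20,32] z:[44,53] -> miss, prune
    N3 x:[32,46] y:[34,60] z:[87/2,49] -> hit [87/2,46], descend [7, 9]
      N7 x:[32,46] y:[34,46] z:[46,49] -> hit [46,46] leaf, test {P5(miss), P8(miss), P20(miss)}
      N9 x:[34,45] y:[51,60] z:[87/2,95/2] -> miss, prune
  N13 x:[27,69] y:[22,47] z:[63/2,89/2] -> hit [63/2,89/2], descend [5, 12]
    N5 x:[50,69] y:[27,47] z:[63/2,89/2] -> miss, prune
    N12 x:[27,45] y:[22,44] z:[32,43] -> hit [32,43], descend [6, 14]
      N6 x:[27,43] y:[22,37] z:[32,73/2] -> hit [32,73/2] leaf, test {P0(miss), P15(miss), P19(miss)}
      N14 x:[30,45] y:[26,44] z:[38,43] -> hit [38,43] leaf, test {P6@t=43, P11(miss), P14(miss)}

11 AABB tests over nodes [0, 11, 2, 3, 7, 9, 13, 5, 12, 6, 14]; 3 leaves entered; closest P6.

== RESULT ==
3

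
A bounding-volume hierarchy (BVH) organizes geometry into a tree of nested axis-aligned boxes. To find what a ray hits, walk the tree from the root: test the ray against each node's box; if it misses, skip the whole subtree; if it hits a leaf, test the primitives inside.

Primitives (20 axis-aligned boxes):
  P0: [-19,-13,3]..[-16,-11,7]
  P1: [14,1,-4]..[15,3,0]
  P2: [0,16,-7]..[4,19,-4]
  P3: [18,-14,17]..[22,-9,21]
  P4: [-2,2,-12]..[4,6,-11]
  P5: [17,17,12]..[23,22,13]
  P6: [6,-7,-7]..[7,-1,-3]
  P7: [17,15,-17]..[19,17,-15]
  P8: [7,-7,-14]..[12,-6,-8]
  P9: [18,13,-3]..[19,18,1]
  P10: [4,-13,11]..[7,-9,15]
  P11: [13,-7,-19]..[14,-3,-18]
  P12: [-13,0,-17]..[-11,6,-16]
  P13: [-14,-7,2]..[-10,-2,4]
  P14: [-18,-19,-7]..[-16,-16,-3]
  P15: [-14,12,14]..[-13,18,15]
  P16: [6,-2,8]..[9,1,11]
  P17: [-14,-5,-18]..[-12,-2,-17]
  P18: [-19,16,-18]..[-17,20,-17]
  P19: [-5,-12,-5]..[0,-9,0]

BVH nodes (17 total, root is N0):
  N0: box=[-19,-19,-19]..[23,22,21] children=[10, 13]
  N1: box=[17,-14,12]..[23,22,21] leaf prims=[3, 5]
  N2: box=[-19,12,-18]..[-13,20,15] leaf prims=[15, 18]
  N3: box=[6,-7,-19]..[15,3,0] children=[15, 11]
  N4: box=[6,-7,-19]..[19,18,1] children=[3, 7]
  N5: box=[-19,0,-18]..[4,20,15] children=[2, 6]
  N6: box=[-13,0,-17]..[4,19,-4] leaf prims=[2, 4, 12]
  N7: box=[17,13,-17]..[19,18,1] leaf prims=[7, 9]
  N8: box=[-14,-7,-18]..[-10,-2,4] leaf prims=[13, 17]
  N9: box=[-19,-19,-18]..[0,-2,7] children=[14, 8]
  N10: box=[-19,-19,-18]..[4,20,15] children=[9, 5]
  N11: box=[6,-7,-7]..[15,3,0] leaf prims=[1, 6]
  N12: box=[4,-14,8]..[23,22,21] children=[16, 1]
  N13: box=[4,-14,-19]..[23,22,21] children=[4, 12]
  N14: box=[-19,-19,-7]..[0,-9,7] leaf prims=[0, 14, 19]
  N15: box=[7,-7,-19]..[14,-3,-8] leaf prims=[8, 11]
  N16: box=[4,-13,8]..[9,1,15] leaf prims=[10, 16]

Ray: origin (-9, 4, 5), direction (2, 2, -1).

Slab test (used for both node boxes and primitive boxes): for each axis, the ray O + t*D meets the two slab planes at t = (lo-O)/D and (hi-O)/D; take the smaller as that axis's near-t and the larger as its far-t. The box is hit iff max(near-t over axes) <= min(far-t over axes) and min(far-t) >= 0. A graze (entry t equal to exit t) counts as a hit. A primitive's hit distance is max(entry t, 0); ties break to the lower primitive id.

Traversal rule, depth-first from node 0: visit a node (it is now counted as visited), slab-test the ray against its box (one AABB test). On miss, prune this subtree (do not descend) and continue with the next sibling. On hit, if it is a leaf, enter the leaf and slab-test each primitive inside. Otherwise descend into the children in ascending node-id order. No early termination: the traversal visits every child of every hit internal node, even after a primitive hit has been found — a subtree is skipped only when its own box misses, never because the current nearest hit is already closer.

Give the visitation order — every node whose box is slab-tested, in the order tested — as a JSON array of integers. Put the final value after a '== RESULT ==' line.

Traverse from the root:
N0 x:[-5,16] y:[-23/2,9] z:[-16,24] -> hit [-5,9], descend [10, 13]
  N10 x:[-5,13/2] y:[-23/2,8] z:[-10,23] -> hit [-5,13/2], descend [5, 9]
    N5 x:[-5,13/2] y:[-2,8] z:[-10,23] -> hit [-2,13/2], descend [2, 6]
      N2 x:[-5,-2] y:[4,8] z:[-10,23] -> miss, prune
      N6 x:[-2,13/2] y:[-2,15/2] z:[9,22] -> miss, prune
    N9 x:[-5,9/2] y:[-23/2,-3] z:[-2,23] -> miss, prune
  N13 x:[13/2,16] y:[-9,9] z:[-16,24] -> hit [13/2,9], descend [4, 12]
    N4 x:[15/2,14] y:[-11/2,7] z:[4,24] -> miss, prune
    N12 x:[13/2,16] y:[-9,9] z:[-16,-3] -> miss, prune

9 AABB tests over nodes [0, 10, 5, 2, 6, 9, 13, 4, 12]; 0 leaves entered; closest miss.

== RESULT ==
[0, 10, 5, 2, 6, 9, 13, 4, 12]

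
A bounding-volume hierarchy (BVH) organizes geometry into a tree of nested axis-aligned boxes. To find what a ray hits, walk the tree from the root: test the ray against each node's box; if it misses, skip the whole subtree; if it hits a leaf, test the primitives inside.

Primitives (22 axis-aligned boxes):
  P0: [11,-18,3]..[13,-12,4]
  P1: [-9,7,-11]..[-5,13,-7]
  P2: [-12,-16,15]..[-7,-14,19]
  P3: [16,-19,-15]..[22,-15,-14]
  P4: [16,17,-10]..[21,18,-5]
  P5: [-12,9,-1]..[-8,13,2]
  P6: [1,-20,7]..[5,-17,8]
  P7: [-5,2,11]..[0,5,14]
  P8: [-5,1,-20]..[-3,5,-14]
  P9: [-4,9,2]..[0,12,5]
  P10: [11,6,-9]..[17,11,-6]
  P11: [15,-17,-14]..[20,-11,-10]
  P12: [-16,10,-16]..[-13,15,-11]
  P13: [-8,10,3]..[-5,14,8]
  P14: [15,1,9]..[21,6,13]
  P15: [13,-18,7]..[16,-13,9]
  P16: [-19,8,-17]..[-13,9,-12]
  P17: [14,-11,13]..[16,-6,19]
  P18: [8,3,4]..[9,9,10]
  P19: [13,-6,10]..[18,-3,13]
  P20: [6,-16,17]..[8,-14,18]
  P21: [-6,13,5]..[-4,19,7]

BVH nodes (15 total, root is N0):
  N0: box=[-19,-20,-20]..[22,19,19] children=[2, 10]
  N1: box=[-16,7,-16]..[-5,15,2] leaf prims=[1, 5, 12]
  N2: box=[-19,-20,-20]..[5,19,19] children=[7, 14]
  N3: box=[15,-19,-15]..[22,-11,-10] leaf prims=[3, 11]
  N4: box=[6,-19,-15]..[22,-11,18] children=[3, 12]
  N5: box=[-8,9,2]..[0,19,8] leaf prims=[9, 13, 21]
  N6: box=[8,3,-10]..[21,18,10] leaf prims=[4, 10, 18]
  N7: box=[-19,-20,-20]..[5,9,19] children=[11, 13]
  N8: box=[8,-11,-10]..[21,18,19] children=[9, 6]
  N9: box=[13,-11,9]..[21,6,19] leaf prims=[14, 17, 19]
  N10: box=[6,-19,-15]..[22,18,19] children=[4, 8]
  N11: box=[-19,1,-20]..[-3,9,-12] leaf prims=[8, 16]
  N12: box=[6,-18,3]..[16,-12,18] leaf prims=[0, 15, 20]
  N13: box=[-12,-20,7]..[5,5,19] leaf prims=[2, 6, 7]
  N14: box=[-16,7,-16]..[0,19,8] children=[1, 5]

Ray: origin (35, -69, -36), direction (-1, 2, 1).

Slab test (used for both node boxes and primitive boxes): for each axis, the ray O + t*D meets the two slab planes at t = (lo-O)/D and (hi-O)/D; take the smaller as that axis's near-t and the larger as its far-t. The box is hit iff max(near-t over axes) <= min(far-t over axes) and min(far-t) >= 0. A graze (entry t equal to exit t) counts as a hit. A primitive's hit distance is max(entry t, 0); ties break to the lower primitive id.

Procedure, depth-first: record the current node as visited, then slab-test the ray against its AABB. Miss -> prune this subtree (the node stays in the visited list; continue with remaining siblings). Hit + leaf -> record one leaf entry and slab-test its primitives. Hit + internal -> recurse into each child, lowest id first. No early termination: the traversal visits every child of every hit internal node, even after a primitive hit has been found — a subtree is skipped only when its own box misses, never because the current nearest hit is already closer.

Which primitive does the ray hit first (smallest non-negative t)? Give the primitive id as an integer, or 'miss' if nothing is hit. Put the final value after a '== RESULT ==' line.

Traverse from the root:
N0 x:[13,54] y:[49/2,44] z:[16,55] -> hit [49/2,44], descend [2, 10]
  N2 x:[30,54] y:[49/2,44] z:[16,55] -> hit [30,44], descend [7, 14]
    N7 x:[30,54] y:[49/2,39] z:[16,55] -> hit [30,39], descend [11, 13]
      N11 x:[38,54] y:[35,39] z:[16,24] -> miss, prune
      N13 x:[30,47] y:[49/2,37] z:[43,55] -> miss, prune
    N14 x:[35,51] y:[38,44] z:[20,44] -> hit [38,44], descend [1, 5]
      N1 x:[40,51] y:[38,42] z:[20,38] -> miss, prune
      N5 x:[35,43] y:[39,44] z:[38,44] -> hit [39,43] leaf, test {P9@t=39, P13@t=40, P21@t=41}
  N10 x:[13,29] y:[25,87/2] z:[21,55] -> hit [25,29], descend [4, 8]
    N4 x:[13,29] y:[25,29] z:[21,54] -> hit [25,29], descend [3, 12]
      N3 x:[13,20] y:[25,29] z:[21,26] -> miss, prune
      N12 x:[19,29] y:[51/2,57/2] z:[39,54] -> miss, prune
    N8 x:[14,27] y:[29,87/2] z:[26,55] -> miss, prune

Summary -> nodes [0, 2, 7, 11, 13, 14, 1, 5, 10, 4, 3, 12, 8]; box-tests=13; leaf-entries=1; first=P9

== RESULT ==
9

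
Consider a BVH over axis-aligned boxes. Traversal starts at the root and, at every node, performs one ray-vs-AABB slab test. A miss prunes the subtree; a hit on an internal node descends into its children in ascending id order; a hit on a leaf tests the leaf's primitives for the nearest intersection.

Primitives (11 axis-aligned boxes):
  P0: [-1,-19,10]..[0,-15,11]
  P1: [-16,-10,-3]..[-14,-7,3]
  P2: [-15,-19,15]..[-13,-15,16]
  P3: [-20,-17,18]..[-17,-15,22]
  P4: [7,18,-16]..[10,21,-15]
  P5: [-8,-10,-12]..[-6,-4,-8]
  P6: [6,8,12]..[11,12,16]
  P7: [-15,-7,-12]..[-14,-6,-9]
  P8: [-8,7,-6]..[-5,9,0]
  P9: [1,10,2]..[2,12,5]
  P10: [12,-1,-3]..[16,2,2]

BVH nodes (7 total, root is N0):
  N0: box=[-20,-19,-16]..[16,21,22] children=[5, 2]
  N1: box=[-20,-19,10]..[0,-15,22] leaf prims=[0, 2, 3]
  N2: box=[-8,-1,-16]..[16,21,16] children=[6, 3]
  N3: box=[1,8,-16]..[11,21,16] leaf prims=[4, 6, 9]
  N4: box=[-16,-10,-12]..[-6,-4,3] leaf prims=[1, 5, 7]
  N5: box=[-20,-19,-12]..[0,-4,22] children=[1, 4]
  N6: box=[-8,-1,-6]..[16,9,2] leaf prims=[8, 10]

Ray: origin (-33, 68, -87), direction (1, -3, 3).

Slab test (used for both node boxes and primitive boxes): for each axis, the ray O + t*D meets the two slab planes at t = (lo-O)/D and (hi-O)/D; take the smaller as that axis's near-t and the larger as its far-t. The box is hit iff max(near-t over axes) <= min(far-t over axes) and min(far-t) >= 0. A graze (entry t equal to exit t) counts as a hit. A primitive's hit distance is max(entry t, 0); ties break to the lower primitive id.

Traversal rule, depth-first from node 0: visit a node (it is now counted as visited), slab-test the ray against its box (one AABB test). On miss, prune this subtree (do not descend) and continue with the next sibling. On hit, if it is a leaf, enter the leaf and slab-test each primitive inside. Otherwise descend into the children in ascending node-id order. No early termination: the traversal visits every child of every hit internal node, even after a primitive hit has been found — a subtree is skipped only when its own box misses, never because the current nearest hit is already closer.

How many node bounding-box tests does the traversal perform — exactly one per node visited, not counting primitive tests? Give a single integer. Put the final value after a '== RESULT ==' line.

Trace the traversal:
N0 x:[13,49] y:[47/3,29] z:[71/3,109/3] -> hit [71/3,29], descend [2, 5]
  N2 x:[25,49] y:[47/3,23] z:[71/3,103/3] -> miss, prune
  N5 x:[13,33] y:[24,29] z:[25,109/3] -> hit [25,29], descend [1, 4]
    N1 x:[13,33] y:[83/3,29] z:[97/3,109/3] -> miss, prune
    N4 x:[17,27] y:[24,26] z:[25,30] -> hit [25,26] leaf, test {P1(miss), P5@t=25, P7(miss)}

Visited [0, 2, 5, 1, 4]. Tests: 5 box, 1 leaf. Nearest: P5.

== RESULT ==
5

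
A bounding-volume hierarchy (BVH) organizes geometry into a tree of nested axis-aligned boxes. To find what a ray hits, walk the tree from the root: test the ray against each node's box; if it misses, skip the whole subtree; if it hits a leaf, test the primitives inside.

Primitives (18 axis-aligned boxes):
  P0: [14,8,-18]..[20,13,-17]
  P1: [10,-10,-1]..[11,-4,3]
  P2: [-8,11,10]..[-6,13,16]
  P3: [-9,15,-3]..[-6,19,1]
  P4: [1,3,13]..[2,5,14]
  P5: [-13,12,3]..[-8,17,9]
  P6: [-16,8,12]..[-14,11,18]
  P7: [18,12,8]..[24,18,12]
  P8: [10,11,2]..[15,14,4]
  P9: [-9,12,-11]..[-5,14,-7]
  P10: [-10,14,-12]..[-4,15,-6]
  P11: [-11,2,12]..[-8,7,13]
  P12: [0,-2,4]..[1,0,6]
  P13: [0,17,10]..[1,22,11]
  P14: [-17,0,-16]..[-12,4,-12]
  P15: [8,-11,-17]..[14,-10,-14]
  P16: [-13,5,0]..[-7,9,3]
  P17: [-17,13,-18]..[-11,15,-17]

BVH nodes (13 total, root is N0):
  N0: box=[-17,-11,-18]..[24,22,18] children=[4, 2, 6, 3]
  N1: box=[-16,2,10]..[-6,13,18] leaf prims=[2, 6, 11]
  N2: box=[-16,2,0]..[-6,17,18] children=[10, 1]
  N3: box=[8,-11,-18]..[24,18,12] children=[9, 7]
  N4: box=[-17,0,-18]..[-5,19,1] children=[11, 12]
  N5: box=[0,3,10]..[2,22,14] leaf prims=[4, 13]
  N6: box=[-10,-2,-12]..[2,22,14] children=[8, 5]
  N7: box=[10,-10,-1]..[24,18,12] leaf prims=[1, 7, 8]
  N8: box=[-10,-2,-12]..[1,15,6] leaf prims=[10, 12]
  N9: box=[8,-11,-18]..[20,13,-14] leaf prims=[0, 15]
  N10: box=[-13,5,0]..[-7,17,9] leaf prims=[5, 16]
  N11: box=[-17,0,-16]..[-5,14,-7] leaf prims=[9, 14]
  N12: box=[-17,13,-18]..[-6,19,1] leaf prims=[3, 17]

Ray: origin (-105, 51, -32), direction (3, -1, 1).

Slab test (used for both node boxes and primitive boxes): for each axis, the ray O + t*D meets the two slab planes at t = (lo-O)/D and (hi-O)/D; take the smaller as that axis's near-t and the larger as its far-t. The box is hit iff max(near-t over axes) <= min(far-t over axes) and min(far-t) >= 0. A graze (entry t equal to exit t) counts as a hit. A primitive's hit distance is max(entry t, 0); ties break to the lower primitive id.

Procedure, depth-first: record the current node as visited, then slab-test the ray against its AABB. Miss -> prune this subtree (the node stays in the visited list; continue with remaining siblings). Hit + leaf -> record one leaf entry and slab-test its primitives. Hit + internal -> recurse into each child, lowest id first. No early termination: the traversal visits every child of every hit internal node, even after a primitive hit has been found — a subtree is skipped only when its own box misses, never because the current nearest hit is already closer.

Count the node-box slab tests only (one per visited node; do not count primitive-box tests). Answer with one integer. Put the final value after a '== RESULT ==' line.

Traverse from the root:
N0 x:[88/3,43] y:[29,62] z:[14,50] -> hit [88/3,43], descend [2, 3, 4, 6]
  N2 x:[89/3,33] y:[34,49] z:[32,50] -> miss, prune
  N3 x:[113/3,43] y:[33,62] z:[14,44] -> hit [113/3,43], descend [7, 9]
    N7 x:[115/3,43] y:[33,61] z:[31,44] -> hit [115/3,43] leaf, test {P1(miss), P7(miss), P8(miss)}
    N9 x:[113/3,125/3] y:[38,62] z:[14,18] -> miss, prune
  N4 x:[88/3,100/3] y:[32,51] z:[14,33] -> hit [32,33], descend [11, 12]
    N11 x:[88/3,100/3] y:[37,51] z:[16,25] -> miss, prune
    N12 x:[88/3,33] y:[32,38] z:[14,33] -> hit [32,33] leaf, test {P3@t=32, P17(miss)}
  N6 x:[95/3,107/3] y:[29,53] z:[20,46] -> hit [95/3,107/3], descend [5, 8]
    N5 x:[35,107/3] y:[29,48] z:[42,46] -> miss, prune
    N8 x:[95/3,106/3] y:[36,53] z:[20,38] -> miss, prune

Summary -> nodes [0, 2, 3, 7, 9, 4, 11, 12, 6, 5, 8]; box-tests=11; leaf-entries=2; first=P3

== RESULT ==
11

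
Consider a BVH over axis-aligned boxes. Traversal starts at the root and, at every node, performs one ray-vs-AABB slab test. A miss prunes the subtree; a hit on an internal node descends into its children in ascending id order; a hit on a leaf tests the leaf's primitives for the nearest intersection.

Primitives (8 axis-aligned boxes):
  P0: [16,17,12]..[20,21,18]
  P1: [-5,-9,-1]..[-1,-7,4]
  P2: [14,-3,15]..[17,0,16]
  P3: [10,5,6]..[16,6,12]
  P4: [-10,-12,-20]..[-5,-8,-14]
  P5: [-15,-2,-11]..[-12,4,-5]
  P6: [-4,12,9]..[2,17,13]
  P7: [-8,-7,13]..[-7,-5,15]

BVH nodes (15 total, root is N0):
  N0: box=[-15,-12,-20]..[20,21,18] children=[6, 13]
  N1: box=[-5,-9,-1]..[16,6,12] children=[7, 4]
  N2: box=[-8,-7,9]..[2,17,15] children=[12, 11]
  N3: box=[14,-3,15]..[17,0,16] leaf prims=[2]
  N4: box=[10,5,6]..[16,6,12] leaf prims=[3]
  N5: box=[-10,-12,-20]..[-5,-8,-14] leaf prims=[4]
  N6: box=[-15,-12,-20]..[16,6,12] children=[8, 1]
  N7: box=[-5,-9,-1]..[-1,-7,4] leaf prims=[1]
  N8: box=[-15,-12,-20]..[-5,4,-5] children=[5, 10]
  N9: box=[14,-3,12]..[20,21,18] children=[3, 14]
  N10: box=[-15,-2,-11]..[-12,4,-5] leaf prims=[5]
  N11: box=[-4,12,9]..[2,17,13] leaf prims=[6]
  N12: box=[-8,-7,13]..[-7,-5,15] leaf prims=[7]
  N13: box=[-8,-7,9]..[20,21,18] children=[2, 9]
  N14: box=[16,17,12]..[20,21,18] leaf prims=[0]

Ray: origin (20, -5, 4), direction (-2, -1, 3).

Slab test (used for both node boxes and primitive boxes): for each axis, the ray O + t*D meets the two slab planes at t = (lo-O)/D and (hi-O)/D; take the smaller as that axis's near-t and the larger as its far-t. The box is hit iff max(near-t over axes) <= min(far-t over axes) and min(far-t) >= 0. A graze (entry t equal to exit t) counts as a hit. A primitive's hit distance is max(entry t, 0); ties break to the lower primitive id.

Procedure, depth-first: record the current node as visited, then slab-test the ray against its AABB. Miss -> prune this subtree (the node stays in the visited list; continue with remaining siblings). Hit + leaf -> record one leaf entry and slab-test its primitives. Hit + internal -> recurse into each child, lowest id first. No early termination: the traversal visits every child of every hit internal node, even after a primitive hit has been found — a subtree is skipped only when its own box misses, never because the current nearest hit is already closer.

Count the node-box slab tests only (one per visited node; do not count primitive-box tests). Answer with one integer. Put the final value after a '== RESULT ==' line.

Trace the traversal:
N0 x:[0,35/2] y:[-26,7] z:[-8,14/3] -> hit [0,14/3], descend [6, 13]
  N6 x:[2,35/2] y:[-11,7] z:[-8,8/3] -> hit [2,8/3], descend [1, 8]
    N1 x:[2,25/2] y:[-11,4] z:[-5/3,8/3] -> hit [2,8/3], descend [4, 7]
      N4 x:[2,5] y:[-11,-10] z:[2/3,8/3] -> miss, prune
      N7 x:[21/2,25/2] y:[2,4] z:[-5/3,0] -> miss, prune
    N8 x:[25/2,35/2] y:[-9,7] z:[-8,-3] -> miss, prune
  N13 x:[0,14] y:[-26,2] z:[5/3,14/3] -> hit [5/3,2], descend [2, 9]
    N2 x:[9,14] y:[-22,2] z:[5/3,11/3] -> miss, prune
    N9 x:[0,3] y:[-26,-2] z:[8/3,14/3] -> miss, prune

Visited [0, 6, 1, 4, 7, 8, 13, 2, 9]. Tests: 9 box, 0 leaf. Nearest: miss.

== RESULT ==
9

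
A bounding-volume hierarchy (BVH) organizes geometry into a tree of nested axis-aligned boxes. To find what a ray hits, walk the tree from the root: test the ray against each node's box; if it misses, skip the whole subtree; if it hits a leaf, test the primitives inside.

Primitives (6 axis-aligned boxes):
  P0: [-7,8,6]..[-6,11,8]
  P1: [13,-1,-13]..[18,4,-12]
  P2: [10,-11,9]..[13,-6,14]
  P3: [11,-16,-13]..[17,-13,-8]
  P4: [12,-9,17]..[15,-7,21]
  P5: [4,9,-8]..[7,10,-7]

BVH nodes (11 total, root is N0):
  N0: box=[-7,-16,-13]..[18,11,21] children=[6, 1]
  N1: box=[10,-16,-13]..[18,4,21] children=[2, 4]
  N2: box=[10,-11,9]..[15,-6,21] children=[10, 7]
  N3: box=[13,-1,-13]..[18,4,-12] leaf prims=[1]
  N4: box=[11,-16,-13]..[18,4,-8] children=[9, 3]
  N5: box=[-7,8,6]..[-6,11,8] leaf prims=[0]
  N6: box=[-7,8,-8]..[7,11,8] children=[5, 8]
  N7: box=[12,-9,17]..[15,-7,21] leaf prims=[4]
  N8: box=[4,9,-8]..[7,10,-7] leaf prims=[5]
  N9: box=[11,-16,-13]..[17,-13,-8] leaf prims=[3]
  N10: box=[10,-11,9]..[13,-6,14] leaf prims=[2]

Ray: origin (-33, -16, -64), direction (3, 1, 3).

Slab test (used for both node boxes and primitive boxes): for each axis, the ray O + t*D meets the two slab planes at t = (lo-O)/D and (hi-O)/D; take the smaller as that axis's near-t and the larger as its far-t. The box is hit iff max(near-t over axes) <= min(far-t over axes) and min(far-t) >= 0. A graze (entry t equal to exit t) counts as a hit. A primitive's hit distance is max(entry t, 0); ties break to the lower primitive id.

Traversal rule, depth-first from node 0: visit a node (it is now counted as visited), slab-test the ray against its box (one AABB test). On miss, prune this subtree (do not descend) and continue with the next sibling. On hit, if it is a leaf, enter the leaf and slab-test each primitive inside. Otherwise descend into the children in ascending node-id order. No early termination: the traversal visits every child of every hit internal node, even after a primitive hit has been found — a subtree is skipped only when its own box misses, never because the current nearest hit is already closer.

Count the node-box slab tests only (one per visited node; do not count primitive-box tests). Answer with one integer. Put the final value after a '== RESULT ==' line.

Trace the traversal:
N0 x:[26/3,17] y:[0,27] z:[17,85/3] -> hit [17,17], descend [1, 6]
  N1 x:[43/3,17] y:[0,20] z:[17,85/3] -> hit [17,17], descend [2, 4]
    N2 x:[43/3,16] y:[5,10] z:[73/3,85/3] -> miss, prune
    N4 x:[44/3,17] y:[0,20] z:[17,56/3] -> hit [17,17], descend [3, 9]
      N3 x:[46/3,17] y:[15,20] z:[17,52/3] -> hit [17,17] leaf, test {P1@t=17}
      N9 x:[44/3,50/3] y:[0,3] z:[17,56/3] -> miss, prune
  N6 x:[26/3,40/3] y:[24,27] z:[56/3,24] -> miss, prune

Visited [0, 1, 2, 4, 3, 9, 6]. Tests: 7 box, 1 leaf. Nearest: P1.

== RESULT ==
7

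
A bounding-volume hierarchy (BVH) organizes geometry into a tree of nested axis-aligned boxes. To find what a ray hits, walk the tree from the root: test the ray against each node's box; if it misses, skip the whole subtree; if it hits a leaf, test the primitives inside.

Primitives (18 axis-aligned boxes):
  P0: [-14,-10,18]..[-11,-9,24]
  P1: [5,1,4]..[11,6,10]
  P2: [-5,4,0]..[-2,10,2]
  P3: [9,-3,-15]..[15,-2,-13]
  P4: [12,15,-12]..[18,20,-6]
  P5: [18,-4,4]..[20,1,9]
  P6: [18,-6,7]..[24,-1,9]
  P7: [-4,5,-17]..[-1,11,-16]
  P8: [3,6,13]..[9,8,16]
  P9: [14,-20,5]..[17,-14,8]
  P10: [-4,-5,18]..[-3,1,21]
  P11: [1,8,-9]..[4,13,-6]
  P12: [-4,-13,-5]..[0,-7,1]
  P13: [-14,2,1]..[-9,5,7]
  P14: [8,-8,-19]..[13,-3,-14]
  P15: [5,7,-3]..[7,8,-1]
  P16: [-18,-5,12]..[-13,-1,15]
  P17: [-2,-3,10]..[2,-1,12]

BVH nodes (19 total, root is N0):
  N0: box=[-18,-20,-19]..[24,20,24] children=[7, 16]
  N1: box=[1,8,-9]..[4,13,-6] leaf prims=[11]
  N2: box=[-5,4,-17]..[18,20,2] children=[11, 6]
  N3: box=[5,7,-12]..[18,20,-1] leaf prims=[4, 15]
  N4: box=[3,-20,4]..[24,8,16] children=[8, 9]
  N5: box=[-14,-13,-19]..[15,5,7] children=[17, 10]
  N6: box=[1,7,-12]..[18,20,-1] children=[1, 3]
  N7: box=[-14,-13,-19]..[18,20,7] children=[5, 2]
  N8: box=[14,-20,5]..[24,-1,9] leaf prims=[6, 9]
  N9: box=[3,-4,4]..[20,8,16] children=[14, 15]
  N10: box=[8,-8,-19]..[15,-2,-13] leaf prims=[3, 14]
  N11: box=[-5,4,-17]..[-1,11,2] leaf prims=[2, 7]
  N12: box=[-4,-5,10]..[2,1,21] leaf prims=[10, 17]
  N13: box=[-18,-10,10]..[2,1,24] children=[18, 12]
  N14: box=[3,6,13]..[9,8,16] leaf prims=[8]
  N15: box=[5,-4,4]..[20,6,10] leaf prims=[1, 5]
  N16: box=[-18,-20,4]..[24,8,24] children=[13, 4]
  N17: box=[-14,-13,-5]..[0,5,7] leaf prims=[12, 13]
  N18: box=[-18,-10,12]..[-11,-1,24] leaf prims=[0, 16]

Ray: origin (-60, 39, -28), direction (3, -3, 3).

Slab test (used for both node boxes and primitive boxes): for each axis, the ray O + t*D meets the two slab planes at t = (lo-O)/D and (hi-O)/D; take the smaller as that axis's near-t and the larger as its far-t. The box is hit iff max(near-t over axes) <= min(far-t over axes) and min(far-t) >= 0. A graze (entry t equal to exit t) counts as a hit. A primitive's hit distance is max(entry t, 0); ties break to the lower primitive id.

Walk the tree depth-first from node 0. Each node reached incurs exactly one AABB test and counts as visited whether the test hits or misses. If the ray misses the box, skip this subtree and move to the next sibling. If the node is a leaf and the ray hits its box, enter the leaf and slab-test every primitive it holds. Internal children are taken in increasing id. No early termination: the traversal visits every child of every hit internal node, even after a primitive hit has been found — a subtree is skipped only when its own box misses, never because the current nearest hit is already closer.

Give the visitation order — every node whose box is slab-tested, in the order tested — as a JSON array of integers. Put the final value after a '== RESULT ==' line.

Traverse from the root:
N0 x:[14,28] y:[19/3,59/3] z:[3,52/3] -> hit [14,52/3], descend [7, 16]
  N7 x:[46/3,26] y:[19/3,52/3] z:[3,35/3] -> miss, prune
  N16 x:[14,28] y:[31/3,59/3] z:[32/3,52/3] -> hit [14,52/3], descend [4, 13]
    N4 x:[21,28] y:[31/3,59/3] z:[32/3,44/3] -> miss, prune
    N13 x:[14,62/3] y:[38/3,49/3] z:[38/3,52/3] -> hit [14,49/3], descend [12, 18]
      N12 x:[56/3,62/3] y:[38/3,44/3] z:[38/3,49/3] -> miss, prune
      N18 x:[14,49/3] y:[40/3,49/3] z:[40/3,52/3] -> hit [14,49/3] leaf, test {P0@t=16, P16@t=14}

Summary -> nodes [0, 7, 16, 4, 13, 12, 18]; box-tests=7; leaf-entries=1; first=P16

== RESULT ==
[0, 7, 16, 4, 13, 12, 18]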